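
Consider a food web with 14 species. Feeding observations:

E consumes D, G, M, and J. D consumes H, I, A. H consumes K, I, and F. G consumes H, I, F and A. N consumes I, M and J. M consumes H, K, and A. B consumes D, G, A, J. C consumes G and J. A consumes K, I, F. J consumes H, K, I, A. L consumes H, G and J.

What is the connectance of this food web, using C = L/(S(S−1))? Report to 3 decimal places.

C = 0.198

The web has S = 14 species and L = 36 feeding links.
C = L / (S(S−1)) = 36 / 182 = 0.1978 ≈ 0.198.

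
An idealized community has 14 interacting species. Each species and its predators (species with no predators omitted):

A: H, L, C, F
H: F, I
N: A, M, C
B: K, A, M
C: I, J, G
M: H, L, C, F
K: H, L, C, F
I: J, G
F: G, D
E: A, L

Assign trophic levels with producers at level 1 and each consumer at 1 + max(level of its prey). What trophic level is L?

B is a producer → level 1.
K eats B → level 2.
L eats K (level 2); other prey at levels: E 1, A 2, M 2 → level 3.

Trophic level 3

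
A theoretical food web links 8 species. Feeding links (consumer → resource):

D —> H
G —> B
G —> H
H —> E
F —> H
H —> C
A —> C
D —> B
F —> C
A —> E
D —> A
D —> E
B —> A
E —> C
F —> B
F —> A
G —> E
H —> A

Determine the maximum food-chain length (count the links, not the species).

4 links

One longest chain: C → E → A → B → F.
It has 5 species and 4 links.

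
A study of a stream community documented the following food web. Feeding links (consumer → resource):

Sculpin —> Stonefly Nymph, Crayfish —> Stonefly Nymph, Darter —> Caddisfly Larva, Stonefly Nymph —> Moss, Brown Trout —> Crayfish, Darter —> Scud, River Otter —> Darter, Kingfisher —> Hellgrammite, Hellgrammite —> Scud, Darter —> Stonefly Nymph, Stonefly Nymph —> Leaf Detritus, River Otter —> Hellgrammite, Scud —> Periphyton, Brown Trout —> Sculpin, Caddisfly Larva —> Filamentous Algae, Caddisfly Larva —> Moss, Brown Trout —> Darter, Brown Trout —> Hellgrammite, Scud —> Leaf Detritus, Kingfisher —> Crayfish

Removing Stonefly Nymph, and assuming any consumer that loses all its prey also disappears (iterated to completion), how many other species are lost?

2

Remove Stonefly Nymph.
Round 1: Sculpin (all prey gone), Crayfish (all prey gone) → extinct.
No further losses. Total secondary extinctions: 2.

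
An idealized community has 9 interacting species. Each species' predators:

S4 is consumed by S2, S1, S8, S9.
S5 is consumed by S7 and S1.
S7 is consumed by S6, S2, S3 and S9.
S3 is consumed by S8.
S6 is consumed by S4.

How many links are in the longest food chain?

One longest chain: S5 → S7 → S6 → S4 → S9.
It has 5 species and 4 links.

4 links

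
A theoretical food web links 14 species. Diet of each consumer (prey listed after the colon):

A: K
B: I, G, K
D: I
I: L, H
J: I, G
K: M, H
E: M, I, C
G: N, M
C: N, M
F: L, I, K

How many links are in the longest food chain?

One longest chain: L → I → F.
It has 3 species and 2 links.

2 links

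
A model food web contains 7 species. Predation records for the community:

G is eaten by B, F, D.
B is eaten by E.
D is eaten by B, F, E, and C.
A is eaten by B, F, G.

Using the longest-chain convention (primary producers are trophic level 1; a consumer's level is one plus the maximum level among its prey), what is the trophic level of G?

Trophic level 2

A is a producer → level 1.
G eats A → level 2.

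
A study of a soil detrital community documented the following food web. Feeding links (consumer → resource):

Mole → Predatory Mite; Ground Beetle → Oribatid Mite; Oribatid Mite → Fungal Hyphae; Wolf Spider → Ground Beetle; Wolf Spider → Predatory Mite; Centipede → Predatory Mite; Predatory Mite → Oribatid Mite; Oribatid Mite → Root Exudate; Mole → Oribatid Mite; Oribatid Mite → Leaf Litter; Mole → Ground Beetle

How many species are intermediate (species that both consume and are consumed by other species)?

Intermediate species (has both prey and predators): Oribatid Mite, Predatory Mite, Ground Beetle.
Count: 3.

3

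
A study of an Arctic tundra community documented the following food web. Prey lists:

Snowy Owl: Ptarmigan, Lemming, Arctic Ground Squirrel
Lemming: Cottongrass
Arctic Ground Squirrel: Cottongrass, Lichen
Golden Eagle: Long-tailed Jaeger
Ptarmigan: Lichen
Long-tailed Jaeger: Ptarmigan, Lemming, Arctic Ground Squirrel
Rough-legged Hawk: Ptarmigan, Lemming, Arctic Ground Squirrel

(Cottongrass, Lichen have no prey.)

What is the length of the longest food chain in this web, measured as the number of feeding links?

3 links

One longest chain: Lichen → Ptarmigan → Long-tailed Jaeger → Golden Eagle.
It has 4 species and 3 links.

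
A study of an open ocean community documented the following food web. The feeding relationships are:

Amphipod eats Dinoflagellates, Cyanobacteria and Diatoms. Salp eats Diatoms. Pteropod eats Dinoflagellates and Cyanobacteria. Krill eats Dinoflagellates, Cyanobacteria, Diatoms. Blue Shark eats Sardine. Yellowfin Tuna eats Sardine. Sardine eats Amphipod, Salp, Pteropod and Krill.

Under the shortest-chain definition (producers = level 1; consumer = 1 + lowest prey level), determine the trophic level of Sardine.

Diatoms is a producer → level 1.
Salp eats Diatoms → level 2.
Sardine eats Salp → level 3.
No prey of Sardine is below level 2, so 3 is the minimum.

Trophic level 3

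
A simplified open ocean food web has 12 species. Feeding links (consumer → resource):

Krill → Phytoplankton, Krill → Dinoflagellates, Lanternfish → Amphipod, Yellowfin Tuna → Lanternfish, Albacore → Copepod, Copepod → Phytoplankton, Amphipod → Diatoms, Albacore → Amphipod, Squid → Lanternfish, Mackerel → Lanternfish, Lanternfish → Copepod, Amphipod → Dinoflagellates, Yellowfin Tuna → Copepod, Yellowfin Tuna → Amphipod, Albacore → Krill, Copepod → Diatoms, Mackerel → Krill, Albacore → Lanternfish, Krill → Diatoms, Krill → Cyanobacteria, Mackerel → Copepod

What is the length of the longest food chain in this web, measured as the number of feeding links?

3 links

One longest chain: Diatoms → Amphipod → Lanternfish → Yellowfin Tuna.
It has 4 species and 3 links.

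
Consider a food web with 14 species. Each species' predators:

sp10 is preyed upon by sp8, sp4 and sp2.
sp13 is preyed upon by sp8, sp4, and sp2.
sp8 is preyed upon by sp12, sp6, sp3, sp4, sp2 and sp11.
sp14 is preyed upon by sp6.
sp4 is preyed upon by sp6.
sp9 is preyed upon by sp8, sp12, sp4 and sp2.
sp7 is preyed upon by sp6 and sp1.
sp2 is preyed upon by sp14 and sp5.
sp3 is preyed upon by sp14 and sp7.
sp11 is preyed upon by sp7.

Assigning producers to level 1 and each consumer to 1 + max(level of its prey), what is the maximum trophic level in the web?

Producers (level 1): sp9, sp10, sp13.
sp9 → sp8 → sp3 → sp7 → sp1 gives sp1 level 5.
No species has a prey at level 5, so no species reaches level 6.

5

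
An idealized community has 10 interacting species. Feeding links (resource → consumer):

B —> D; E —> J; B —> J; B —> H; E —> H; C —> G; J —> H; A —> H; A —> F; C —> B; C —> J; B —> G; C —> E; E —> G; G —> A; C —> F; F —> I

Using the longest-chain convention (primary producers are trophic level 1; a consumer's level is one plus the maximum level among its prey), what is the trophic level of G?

Trophic level 3

C is a producer → level 1.
E eats C → level 2.
G eats E (level 2); other prey at levels: C 1, B 2 → level 3.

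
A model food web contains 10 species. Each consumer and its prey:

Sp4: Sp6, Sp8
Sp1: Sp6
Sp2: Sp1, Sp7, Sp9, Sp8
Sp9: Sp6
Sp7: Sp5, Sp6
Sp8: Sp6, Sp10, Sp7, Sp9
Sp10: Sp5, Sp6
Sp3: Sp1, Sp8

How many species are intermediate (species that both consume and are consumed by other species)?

Intermediate species (has both prey and predators): Sp1, Sp10, Sp7, Sp9, Sp8.
Count: 5.

5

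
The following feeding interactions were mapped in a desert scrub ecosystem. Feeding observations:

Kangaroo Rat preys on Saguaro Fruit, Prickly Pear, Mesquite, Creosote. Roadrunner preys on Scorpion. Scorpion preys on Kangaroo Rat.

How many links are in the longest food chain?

3 links

One longest chain: Saguaro Fruit → Kangaroo Rat → Scorpion → Roadrunner.
It has 4 species and 3 links.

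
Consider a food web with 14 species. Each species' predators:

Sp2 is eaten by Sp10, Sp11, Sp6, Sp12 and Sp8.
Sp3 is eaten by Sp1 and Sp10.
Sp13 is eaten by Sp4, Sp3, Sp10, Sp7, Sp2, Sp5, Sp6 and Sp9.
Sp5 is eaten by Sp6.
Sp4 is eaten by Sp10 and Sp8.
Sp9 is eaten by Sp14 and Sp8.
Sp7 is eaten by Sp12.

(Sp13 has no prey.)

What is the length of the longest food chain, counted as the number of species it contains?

3 species

One longest chain: Sp13 → Sp3 → Sp1.
It has 3 species and 2 links.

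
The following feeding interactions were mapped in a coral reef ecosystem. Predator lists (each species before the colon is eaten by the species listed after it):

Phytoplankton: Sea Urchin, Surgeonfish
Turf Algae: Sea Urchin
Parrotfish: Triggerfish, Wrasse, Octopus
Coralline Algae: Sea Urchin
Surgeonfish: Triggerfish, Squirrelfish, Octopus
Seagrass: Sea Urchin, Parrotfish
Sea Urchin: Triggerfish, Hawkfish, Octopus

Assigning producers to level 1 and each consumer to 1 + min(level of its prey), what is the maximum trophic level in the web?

Producers (level 1): Seagrass, Phytoplankton, Turf Algae, Coralline Algae.
Following each consumer down to its lowest-level prey: Seagrass → Sea Urchin → Octopus (levels 1 through 3).
All prey of Octopus (Sea Urchin 2, Parrotfish 2, Surgeonfish 2) are at level 2 or above, so Octopus is at level 1 + 2 = 3.
Every consumer has at least one prey at level 2 or below, so none exceeds level 3.

3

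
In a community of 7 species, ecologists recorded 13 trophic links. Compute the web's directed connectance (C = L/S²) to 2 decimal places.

The web has S = 7 species and L = 13 feeding links.
C = L / S² = 13 / 49 = 0.2653 ≈ 0.27.

C = 0.27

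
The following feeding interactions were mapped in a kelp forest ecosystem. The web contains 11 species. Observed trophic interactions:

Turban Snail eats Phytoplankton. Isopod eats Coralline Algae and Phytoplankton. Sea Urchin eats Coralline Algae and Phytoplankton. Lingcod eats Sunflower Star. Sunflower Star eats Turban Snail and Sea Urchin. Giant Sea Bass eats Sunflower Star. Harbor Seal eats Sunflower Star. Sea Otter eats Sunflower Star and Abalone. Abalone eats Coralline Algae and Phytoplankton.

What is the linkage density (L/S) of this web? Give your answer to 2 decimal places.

There are L = 14 links among S = 11 species.
L/S = 14/11 = 1.2727 ≈ 1.27.

L/S = 1.27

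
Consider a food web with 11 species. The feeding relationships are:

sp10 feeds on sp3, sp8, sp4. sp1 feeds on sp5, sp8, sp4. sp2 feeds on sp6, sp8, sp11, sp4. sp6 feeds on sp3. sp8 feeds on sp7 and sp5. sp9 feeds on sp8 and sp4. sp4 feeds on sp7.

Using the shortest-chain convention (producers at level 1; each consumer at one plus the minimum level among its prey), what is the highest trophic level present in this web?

3

Producers (level 1): sp11, sp7, sp3, sp5.
Following each consumer down to its lowest-level prey: sp7 → sp4 → sp9 (levels 1 through 3).
All prey of sp9 (sp4 2, sp8 2) are at level 2 or above, so sp9 is at level 1 + 2 = 3.
Every consumer has at least one prey at level 2 or below, so none exceeds level 3.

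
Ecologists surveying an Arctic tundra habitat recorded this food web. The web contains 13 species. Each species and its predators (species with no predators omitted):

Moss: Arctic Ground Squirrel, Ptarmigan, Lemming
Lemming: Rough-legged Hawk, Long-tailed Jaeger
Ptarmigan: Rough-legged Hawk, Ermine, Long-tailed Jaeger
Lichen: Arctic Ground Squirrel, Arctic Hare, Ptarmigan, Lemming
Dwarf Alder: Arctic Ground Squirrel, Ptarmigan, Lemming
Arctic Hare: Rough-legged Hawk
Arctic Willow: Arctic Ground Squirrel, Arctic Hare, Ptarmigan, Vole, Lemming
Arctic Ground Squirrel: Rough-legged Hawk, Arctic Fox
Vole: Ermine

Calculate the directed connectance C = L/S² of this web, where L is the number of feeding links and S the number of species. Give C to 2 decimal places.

The web has S = 13 species and L = 24 feeding links.
C = L / S² = 24 / 169 = 0.1420 ≈ 0.14.

C = 0.14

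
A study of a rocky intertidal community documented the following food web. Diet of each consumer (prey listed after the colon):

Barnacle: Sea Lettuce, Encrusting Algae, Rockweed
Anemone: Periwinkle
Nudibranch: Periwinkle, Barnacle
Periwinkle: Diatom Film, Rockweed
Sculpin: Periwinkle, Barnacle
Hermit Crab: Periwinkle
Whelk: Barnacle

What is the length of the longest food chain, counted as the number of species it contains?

3 species

One longest chain: Diatom Film → Periwinkle → Hermit Crab.
It has 3 species and 2 links.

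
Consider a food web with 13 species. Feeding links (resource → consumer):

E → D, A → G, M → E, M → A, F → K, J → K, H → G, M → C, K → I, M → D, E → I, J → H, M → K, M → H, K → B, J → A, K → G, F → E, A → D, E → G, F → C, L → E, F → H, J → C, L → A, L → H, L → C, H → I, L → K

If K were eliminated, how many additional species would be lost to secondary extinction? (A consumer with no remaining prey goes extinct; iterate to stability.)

1

Remove K.
Round 1: B (all prey gone) → extinct.
No further losses. Total secondary extinctions: 1.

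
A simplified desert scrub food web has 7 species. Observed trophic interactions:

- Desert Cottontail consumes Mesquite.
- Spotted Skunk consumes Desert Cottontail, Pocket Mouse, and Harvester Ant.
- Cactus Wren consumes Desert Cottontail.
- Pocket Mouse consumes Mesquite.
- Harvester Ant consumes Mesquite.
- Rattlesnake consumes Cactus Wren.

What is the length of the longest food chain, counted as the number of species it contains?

One longest chain: Mesquite → Desert Cottontail → Cactus Wren → Rattlesnake.
It has 4 species and 3 links.

4 species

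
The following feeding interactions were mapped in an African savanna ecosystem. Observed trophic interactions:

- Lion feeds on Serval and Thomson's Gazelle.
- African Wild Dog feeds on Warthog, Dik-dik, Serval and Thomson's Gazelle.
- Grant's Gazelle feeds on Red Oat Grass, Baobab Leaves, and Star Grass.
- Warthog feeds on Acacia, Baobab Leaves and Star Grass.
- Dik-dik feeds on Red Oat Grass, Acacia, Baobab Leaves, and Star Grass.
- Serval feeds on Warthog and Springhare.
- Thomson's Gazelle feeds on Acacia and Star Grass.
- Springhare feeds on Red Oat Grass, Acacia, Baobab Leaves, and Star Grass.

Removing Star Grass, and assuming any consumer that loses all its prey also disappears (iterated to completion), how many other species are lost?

Remove Star Grass.
Every predator of it retains at least one other prey: Thomson's Gazelle still has Acacia; Springhare still has Acacia, Red Oat Grass, Baobab Leaves; Grant's Gazelle still has Red Oat Grass, Baobab Leaves; Warthog still has Acacia, Baobab Leaves; Dik-dik still has Acacia, Red Oat Grass, Baobab Leaves.
No consumer loses all prey, so no secondary extinctions occur.

0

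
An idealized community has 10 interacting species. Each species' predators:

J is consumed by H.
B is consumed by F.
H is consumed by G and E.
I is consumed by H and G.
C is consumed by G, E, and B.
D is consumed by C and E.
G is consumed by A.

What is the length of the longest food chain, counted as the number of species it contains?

4 species

One longest chain: D → C → B → F.
It has 4 species and 3 links.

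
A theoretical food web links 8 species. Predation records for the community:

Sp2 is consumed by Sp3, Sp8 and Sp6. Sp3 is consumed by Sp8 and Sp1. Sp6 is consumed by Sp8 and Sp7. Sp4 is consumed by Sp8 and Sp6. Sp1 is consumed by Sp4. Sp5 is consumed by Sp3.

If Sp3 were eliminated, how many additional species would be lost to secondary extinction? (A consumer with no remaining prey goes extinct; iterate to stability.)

Remove Sp3.
Round 1: Sp1 (all prey gone) → extinct.
Round 2: Sp4 (all prey gone) → extinct.
No further losses. Total secondary extinctions: 2.

2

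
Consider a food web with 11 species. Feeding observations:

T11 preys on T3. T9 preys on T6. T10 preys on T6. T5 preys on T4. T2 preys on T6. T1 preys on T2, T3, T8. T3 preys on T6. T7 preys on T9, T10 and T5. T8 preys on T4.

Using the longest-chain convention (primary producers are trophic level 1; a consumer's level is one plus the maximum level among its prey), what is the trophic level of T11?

T6 is a producer → level 1.
T3 eats T6 → level 2.
T11 eats T3 → level 3.

Trophic level 3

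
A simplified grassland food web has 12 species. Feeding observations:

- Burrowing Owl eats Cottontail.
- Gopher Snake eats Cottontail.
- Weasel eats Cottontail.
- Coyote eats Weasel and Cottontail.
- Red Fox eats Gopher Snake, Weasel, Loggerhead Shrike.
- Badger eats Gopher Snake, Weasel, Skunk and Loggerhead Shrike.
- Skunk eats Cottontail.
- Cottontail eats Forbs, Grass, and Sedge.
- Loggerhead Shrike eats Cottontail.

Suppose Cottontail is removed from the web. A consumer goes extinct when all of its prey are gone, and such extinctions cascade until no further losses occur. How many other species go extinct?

8

Remove Cottontail.
Round 1: Burrowing Owl (all prey gone), Loggerhead Shrike (all prey gone), Gopher Snake (all prey gone), Skunk (all prey gone), Weasel (all prey gone) → extinct.
Round 2: Coyote (all prey gone), Badger (all prey gone), Red Fox (all prey gone) → extinct.
No further losses. Total secondary extinctions: 8.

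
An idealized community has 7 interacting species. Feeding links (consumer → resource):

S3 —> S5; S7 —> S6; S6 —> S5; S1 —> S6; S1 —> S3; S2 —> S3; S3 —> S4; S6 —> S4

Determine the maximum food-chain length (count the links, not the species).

One longest chain: S4 → S3 → S2.
It has 3 species and 2 links.

2 links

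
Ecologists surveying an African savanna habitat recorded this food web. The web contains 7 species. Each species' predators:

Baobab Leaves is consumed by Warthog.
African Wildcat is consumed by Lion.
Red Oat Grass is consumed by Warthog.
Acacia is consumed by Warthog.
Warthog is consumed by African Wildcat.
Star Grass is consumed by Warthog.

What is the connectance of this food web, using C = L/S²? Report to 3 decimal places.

C = 0.122

The web has S = 7 species and L = 6 feeding links.
C = L / S² = 6 / 49 = 0.1224 ≈ 0.122.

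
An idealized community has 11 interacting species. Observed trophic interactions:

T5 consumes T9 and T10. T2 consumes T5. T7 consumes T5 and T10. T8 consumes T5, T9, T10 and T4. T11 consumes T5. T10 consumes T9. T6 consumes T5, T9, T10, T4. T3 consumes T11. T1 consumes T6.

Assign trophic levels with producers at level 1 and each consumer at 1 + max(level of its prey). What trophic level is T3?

Trophic level 5

T9 is a producer → level 1.
T10 eats T9 → level 2.
T5 eats T10 (level 2); other prey at levels: T9 1 → level 3.
T11 eats T5 → level 4.
T3 eats T11 → level 5.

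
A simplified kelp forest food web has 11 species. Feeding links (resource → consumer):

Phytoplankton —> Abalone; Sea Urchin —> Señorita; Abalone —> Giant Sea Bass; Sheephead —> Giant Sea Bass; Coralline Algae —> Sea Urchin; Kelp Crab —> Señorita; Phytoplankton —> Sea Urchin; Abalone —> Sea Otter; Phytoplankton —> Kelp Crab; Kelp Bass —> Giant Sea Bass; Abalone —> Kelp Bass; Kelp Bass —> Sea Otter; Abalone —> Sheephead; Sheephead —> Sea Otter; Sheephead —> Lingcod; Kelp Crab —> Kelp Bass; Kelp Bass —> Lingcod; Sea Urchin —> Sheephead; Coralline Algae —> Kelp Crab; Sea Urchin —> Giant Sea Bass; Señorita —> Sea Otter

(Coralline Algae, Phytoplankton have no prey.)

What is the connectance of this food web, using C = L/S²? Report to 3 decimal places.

The web has S = 11 species and L = 21 feeding links.
C = L / S² = 21 / 121 = 0.1736 ≈ 0.174.

C = 0.174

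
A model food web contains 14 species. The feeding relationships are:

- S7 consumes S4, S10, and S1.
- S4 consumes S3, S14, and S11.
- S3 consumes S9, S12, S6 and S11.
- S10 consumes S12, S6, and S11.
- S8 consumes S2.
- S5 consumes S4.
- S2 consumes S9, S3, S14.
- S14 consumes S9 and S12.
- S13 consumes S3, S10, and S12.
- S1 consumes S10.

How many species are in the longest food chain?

4 species

One longest chain: S12 → S14 → S2 → S8.
It has 4 species and 3 links.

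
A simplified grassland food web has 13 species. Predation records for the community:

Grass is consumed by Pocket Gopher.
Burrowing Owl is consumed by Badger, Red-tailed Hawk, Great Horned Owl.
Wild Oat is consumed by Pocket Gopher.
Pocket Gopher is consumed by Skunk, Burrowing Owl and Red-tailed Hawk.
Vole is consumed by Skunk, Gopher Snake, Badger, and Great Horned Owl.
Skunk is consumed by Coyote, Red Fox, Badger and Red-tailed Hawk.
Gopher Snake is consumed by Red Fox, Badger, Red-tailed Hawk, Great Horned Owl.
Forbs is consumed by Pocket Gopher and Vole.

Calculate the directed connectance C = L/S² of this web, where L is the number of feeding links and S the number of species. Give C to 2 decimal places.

C = 0.13

The web has S = 13 species and L = 22 feeding links.
C = L / S² = 22 / 169 = 0.1302 ≈ 0.13.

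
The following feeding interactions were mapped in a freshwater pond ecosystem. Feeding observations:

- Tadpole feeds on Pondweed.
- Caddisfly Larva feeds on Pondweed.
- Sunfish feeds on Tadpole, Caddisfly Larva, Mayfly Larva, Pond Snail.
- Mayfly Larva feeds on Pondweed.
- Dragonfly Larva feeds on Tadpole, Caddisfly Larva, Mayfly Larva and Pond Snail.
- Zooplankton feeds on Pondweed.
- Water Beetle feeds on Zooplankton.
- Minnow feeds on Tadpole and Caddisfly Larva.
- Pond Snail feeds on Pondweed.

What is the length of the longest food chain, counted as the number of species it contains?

One longest chain: Pondweed → Caddisfly Larva → Minnow.
It has 3 species and 2 links.

3 species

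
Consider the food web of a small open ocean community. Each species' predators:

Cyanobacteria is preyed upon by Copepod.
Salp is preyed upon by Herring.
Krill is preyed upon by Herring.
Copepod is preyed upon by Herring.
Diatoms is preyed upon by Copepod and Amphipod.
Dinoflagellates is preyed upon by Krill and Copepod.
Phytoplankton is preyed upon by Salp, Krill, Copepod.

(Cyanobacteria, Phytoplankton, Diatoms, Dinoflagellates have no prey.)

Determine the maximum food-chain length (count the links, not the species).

2 links

One longest chain: Phytoplankton → Salp → Herring.
It has 3 species and 2 links.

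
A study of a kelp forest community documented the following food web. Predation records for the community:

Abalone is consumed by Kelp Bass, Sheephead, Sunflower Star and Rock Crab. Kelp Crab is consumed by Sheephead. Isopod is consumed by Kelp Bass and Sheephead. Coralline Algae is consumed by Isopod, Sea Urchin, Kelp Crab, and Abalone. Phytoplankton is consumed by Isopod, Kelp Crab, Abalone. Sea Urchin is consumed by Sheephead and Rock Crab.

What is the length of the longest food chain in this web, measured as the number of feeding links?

One longest chain: Coralline Algae → Isopod → Kelp Bass.
It has 3 species and 2 links.

2 links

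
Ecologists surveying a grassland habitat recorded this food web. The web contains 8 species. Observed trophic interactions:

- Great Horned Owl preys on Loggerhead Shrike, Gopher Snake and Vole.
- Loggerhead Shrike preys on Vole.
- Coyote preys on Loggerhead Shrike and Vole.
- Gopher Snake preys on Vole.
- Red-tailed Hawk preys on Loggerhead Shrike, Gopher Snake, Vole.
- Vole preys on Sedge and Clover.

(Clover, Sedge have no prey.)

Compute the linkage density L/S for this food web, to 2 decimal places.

There are L = 12 links among S = 8 species.
L/S = 12/8 = 1.5000 ≈ 1.50.

L/S = 1.50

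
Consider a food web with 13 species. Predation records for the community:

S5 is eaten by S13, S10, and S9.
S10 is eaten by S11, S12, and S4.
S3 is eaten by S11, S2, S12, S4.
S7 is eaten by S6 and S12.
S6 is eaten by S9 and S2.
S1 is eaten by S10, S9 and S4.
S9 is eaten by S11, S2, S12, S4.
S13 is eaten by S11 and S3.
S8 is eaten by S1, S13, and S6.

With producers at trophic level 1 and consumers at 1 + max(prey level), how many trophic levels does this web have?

Producers (level 1): S5, S8, S7.
S8 → S1 → S9 → S12 gives S12 level 4.
No species has a prey at level 4, so no species reaches level 5.

4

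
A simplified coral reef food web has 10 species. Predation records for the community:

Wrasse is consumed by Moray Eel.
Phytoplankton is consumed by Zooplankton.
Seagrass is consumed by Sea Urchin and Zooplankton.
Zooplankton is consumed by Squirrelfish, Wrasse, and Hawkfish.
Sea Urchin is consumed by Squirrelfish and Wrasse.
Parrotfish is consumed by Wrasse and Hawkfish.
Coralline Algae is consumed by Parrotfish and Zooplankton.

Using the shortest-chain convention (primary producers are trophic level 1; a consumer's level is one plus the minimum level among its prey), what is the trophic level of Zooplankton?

Coralline Algae is a producer → level 1.
Zooplankton eats Coralline Algae → level 2.

Trophic level 2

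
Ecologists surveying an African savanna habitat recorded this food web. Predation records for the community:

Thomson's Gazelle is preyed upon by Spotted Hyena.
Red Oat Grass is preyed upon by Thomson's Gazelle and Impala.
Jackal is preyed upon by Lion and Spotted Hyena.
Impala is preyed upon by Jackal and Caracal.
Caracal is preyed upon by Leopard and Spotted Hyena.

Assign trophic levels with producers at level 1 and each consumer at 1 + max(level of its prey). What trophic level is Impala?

Trophic level 2

Red Oat Grass is a producer → level 1.
Impala eats Red Oat Grass → level 2.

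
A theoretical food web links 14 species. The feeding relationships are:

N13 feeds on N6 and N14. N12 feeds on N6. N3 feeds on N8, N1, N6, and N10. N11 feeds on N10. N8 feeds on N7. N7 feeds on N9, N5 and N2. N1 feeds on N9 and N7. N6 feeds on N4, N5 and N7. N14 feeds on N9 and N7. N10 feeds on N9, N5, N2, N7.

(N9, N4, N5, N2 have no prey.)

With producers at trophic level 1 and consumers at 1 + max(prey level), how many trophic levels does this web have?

4

Producers (level 1): N9, N4, N5, N2.
N9 → N7 → N6 → N13 gives N13 level 4.
No species has a prey at level 4, so no species reaches level 5.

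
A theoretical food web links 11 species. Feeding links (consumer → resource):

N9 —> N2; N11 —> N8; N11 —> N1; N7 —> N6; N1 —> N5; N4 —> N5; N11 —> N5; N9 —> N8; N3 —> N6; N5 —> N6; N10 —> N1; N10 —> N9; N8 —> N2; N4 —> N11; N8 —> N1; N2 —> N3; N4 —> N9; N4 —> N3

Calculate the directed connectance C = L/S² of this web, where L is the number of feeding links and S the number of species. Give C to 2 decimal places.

C = 0.15

The web has S = 11 species and L = 18 feeding links.
C = L / S² = 18 / 121 = 0.1488 ≈ 0.15.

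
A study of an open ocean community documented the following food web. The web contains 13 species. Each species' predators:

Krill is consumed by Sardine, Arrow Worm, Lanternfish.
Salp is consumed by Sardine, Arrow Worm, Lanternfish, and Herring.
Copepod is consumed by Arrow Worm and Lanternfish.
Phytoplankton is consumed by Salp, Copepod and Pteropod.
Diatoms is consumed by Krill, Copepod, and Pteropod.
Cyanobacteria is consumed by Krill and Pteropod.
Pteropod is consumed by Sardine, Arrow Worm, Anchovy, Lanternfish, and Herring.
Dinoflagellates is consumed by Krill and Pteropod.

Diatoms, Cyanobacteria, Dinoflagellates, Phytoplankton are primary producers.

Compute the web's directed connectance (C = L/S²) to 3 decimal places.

The web has S = 13 species and L = 24 feeding links.
C = L / S² = 24 / 169 = 0.1420 ≈ 0.142.

C = 0.142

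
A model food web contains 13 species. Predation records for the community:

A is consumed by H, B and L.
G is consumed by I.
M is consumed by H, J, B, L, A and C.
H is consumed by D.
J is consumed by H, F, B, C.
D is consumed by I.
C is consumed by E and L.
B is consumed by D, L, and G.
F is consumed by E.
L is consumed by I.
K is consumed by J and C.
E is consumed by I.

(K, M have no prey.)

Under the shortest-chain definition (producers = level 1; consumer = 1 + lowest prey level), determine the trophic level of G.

M is a producer → level 1.
B eats M → level 2.
G eats B → level 3.
No prey of G is below level 2, so 3 is the minimum.

Trophic level 3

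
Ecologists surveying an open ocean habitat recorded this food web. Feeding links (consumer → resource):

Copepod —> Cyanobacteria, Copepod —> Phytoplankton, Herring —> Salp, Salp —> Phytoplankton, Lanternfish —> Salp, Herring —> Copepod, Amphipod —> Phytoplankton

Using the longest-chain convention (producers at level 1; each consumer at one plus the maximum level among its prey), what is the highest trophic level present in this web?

3

Producers (level 1): Phytoplankton, Cyanobacteria.
Phytoplankton → Salp → Herring gives Herring level 3.
No species has a prey at level 3, so no species reaches level 4.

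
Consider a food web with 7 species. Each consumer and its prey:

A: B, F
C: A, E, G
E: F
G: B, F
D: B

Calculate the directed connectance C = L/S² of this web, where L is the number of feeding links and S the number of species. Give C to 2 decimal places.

The web has S = 7 species and L = 9 feeding links.
C = L / S² = 9 / 49 = 0.1837 ≈ 0.18.

C = 0.18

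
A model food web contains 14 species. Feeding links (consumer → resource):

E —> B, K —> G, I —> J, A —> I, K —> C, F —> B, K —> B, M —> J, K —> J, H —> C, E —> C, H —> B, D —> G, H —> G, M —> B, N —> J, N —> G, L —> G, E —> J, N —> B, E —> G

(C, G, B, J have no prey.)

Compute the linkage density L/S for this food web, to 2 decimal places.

L/S = 1.50

There are L = 21 links among S = 14 species.
L/S = 21/14 = 1.5000 ≈ 1.50.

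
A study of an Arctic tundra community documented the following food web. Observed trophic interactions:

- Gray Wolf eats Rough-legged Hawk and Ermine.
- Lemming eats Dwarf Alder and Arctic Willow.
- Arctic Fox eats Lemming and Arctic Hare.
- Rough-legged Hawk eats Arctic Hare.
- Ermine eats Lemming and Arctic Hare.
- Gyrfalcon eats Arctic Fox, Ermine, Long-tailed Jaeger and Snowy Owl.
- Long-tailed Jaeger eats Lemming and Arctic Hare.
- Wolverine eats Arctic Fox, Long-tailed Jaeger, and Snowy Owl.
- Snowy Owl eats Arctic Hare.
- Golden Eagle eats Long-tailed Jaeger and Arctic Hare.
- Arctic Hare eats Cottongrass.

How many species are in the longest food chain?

4 species

One longest chain: Cottongrass → Arctic Hare → Rough-legged Hawk → Gray Wolf.
It has 4 species and 3 links.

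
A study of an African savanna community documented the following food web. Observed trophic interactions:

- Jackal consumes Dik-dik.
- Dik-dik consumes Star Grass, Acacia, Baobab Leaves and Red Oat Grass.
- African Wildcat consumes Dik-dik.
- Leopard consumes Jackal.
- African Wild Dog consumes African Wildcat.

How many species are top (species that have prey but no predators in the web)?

2

Top species (has prey, but nothing eats it): African Wild Dog, Leopard.
Count: 2.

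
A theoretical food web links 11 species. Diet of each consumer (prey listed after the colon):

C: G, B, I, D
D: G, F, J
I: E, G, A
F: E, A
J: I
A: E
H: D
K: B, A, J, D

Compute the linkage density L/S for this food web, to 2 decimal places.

L/S = 1.73

There are L = 19 links among S = 11 species.
L/S = 19/11 = 1.7273 ≈ 1.73.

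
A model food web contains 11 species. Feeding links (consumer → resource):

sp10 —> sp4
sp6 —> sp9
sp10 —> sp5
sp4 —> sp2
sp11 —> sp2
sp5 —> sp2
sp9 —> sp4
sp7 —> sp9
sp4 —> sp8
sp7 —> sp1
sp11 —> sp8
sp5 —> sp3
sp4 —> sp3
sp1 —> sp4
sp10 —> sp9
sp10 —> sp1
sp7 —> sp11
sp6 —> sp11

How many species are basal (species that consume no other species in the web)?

Basal species (no prey listed): sp8, sp3, sp2.
Count: 3.

3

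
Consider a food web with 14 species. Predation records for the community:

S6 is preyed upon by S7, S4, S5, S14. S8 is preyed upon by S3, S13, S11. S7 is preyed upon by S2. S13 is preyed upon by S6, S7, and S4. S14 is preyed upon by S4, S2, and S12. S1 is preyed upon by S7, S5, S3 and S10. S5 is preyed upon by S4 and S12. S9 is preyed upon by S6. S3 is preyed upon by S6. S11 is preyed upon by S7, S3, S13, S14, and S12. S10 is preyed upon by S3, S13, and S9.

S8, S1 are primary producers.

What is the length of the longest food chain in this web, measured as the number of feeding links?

5 links

One longest chain: S1 → S10 → S9 → S6 → S14 → S2.
It has 6 species and 5 links.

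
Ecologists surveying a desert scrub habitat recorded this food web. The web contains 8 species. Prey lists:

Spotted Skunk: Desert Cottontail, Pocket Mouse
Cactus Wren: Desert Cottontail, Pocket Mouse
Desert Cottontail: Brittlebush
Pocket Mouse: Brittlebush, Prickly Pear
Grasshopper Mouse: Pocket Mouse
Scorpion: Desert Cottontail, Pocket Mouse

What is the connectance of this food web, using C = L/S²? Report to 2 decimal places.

The web has S = 8 species and L = 10 feeding links.
C = L / S² = 10 / 64 = 0.1562 ≈ 0.16.

C = 0.16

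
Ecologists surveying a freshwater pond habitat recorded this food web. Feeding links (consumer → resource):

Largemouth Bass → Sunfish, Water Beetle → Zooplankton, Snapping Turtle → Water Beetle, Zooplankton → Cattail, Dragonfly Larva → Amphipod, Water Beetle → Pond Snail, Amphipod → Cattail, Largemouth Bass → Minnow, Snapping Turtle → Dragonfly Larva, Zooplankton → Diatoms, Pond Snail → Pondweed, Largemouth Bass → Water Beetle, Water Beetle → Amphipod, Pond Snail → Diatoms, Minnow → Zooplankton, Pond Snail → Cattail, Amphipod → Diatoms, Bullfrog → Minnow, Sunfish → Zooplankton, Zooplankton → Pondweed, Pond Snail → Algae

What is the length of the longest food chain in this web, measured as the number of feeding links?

3 links

One longest chain: Diatoms → Zooplankton → Minnow → Bullfrog.
It has 4 species and 3 links.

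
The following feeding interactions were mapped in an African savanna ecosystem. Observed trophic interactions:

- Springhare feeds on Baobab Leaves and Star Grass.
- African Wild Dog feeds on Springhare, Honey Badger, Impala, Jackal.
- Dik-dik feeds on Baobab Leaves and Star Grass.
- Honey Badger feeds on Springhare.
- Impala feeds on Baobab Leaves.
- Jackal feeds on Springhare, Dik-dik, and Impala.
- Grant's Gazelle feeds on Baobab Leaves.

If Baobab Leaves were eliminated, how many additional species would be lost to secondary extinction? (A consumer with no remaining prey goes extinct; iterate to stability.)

2

Remove Baobab Leaves.
Round 1: Grant's Gazelle (all prey gone), Impala (all prey gone) → extinct.
No further losses. Total secondary extinctions: 2.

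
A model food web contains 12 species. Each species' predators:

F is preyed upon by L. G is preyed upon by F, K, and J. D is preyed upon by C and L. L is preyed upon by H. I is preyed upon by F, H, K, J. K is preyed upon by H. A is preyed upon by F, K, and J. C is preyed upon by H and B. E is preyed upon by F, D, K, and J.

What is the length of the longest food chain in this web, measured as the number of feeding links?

One longest chain: E → D → C → B.
It has 4 species and 3 links.

3 links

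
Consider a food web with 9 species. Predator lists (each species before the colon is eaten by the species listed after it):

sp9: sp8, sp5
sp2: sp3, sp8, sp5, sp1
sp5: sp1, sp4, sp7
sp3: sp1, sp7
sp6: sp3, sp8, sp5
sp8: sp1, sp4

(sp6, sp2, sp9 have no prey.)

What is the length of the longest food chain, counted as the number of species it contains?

One longest chain: sp6 → sp3 → sp1.
It has 3 species and 2 links.

3 species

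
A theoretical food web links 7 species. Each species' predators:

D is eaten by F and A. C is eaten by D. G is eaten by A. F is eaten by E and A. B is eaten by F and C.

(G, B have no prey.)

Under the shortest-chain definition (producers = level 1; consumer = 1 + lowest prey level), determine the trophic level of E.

Trophic level 3

B is a producer → level 1.
F eats B → level 2.
E eats F → level 3.
No prey of E is below level 2, so 3 is the minimum.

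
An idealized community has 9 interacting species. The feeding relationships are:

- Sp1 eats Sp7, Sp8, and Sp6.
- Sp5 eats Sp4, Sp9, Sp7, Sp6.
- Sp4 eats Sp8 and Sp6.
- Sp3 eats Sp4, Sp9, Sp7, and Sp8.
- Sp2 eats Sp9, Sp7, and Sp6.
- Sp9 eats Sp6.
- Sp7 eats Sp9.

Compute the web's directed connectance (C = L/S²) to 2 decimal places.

The web has S = 9 species and L = 18 feeding links.
C = L / S² = 18 / 81 = 0.2222 ≈ 0.22.

C = 0.22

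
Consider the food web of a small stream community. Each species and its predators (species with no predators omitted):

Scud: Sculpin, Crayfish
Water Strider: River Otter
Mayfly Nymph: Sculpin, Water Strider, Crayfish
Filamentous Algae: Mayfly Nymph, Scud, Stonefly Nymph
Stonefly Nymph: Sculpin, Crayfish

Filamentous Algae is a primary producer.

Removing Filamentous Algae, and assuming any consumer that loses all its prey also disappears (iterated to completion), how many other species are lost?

Remove Filamentous Algae.
Round 1: Mayfly Nymph (all prey gone), Scud (all prey gone), Stonefly Nymph (all prey gone) → extinct.
Round 2: Sculpin (all prey gone), Water Strider (all prey gone), Crayfish (all prey gone) → extinct.
Round 3: River Otter (all prey gone) → extinct.
No further losses. Total secondary extinctions: 7.

7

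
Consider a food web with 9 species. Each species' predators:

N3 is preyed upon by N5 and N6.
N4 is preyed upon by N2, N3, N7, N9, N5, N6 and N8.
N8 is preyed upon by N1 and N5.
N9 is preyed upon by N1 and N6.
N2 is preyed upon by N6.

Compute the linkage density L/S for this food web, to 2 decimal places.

There are L = 14 links among S = 9 species.
L/S = 14/9 = 1.5556 ≈ 1.56.

L/S = 1.56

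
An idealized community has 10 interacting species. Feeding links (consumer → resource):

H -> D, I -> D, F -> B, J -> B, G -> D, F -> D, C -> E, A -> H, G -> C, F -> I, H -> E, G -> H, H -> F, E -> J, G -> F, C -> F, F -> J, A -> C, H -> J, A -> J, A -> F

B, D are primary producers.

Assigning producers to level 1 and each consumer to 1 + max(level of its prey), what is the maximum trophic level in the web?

Producers (level 1): B, D.
B → J → E → H → A gives A level 5.
No species has a prey at level 5, so no species reaches level 6.

5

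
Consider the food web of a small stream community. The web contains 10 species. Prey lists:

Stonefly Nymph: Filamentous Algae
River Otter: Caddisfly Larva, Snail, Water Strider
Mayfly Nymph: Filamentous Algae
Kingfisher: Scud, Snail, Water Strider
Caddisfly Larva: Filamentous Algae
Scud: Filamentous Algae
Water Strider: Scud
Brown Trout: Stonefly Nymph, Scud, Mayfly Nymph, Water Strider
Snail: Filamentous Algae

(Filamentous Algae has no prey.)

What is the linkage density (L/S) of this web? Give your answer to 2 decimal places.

There are L = 16 links among S = 10 species.
L/S = 16/10 = 1.6000 ≈ 1.60.

L/S = 1.60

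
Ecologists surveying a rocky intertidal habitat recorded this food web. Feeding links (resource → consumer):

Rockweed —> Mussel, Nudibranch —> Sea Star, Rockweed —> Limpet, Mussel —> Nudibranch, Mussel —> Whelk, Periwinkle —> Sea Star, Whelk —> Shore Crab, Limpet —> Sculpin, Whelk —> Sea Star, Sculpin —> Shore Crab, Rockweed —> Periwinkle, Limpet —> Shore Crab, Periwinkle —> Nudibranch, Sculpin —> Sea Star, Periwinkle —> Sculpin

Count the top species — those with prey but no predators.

2

Top species (has prey, but nothing eats it): Shore Crab, Sea Star.
Count: 2.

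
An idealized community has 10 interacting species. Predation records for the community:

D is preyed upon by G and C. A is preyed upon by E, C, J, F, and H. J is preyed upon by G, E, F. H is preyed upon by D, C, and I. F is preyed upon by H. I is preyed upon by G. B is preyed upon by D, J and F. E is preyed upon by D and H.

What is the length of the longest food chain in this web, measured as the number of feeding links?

5 links

One longest chain: B → J → E → H → D → C.
It has 6 species and 5 links.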